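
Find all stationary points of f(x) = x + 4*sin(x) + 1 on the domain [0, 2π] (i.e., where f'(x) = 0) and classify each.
f'(x) = 4*cos(x) + 1

Solve f'(x) = 0 on [0, 2π]:
  f'(x) = 0 ⇔ cos(x) = -1/4, i.e. x = ±arccos(-1/4) + 2nπ; keep the solutions lying in [0, 2π].
  ⇒ x = acos(-1/4) ≈ 1.8235, -acos(-1/4) + 2*pi ≈ 4.4597

f''(x) = -4*sin(x)
Second-derivative test at each critical point:
  f''(1.8235) = -3.8730 < 0 → local maximum
  f''(4.4597) = 3.8730 > 0 → local minimum

Critical points: x = acos(-1/4) ≈ 1.8235 (local maximum); x = -acos(-1/4) + 2*pi ≈ 4.4597 (local minimum)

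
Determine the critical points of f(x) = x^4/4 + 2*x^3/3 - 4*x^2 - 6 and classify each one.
f'(x) = x*(x^2 + 2*x - 8)

Solve f'(x) = 0:
  Factor: x^3 + 2*x^2 - 8*x = x*(x - 2)*(x + 4) = 0.
  ⇒ x = -4, 0, 2

f''(x) = 3*x^2 + 4*x - 8
Second-derivative test at each critical point:
  f''(-4) = 24 > 0 → local minimum
  f''(0) = -8 < 0 → local maximum
  f''(2) = 12 > 0 → local minimum

Critical points: x = -4 (local minimum); x = 0 (local maximum); x = 2 (local minimum)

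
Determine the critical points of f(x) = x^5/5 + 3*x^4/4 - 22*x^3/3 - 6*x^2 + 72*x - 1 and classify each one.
f'(x) = x^4 + 3*x^3 - 22*x^2 - 12*x + 72

Solve f'(x) = 0:
  Factor: x^4 + 3*x^3 - 22*x^2 - 12*x + 72 = (x - 3)*(x - 2)*(x + 2)*(x + 6) = 0.
  ⇒ x = -6, -2, 2, 3

f''(x) = 4*x^3 + 9*x^2 - 44*x - 12
Second-derivative test at each critical point:
  f''(-6) = -288 < 0 → local maximum
  f''(-2) = 80 > 0 → local minimum
  f''(2) = -32 < 0 → local maximum
  f''(3) = 45 > 0 → local minimum

Critical points: x = -6 (local maximum); x = -2 (local minimum); x = 2 (local maximum); x = 3 (local minimum)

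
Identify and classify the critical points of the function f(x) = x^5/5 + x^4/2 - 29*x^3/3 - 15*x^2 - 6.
f'(x) = x*(x^3 + 2*x^2 - 29*x - 30)

Solve f'(x) = 0:
  Factor: x^4 + 2*x^3 - 29*x^2 - 30*x = x*(x - 5)*(x + 1)*(x + 6) = 0.
  ⇒ x = -6, -1, 0, 5

f''(x) = 4*x^3 + 6*x^2 - 58*x - 30
Second-derivative test at each critical point:
  f''(-6) = -330 < 0 → local maximum
  f''(-1) = 30 > 0 → local minimum
  f''(0) = -30 < 0 → local maximum
  f''(5) = 330 > 0 → local minimum

Critical points: x = -6 (local maximum); x = -1 (local minimum); x = 0 (local maximum); x = 5 (local minimum)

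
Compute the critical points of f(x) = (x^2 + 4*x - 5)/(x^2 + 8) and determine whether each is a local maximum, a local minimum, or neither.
f'(x) = 2*(-2*x^2 + 13*x + 16)/(x^4 + 16*x^2 + 64)

Solve f'(x) = 0:
  f'(x) = -2*(2*x^2 - 13*x - 16)/(x^2 + 8)^2; the denominator is positive wherever f is defined, so f'(x) = 0 ⇔ -4*x^2 + 26*x + 32 = 0.
  Factor: -4*x^2 + 26*x + 32 = -2*(2*x^2 - 13*x - 16); 2*x^2 - 13*x - 16 = 0 has no rational roots; quadratic formula: x = (13 ± √297)/4.
  ⇒ x = 13/4 - 3*sqrt(33)/4 ≈ -1.0584, 13/4 + 3*sqrt(33)/4 ≈ 7.5584

f''(x) = 2*(4*x^3 - 39*x^2 - 96*x + 104)/(x^6 + 24*x^4 + 192*x^2 + 512)
Second-derivative test at each critical point:
  f''(-1.0584) = 0.4144 > 0 → local minimum
  f''(7.5584) = -0.0081 < 0 → local maximum

Critical points: x = 13/4 - 3*sqrt(33)/4 ≈ -1.0584 (local minimum); x = 13/4 + 3*sqrt(33)/4 ≈ 7.5584 (local maximum)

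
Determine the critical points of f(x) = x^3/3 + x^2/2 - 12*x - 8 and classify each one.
f'(x) = x^2 + x - 12

Solve f'(x) = 0:
  Factor: x^2 + x - 12 = (x - 3)*(x + 4) = 0.
  ⇒ x = -4, 3

f''(x) = 2*x + 1
Second-derivative test at each critical point:
  f''(-4) = -7 < 0 → local maximum
  f''(3) = 7 > 0 → local minimum

Critical points: x = -4 (local maximum); x = 3 (local minimum)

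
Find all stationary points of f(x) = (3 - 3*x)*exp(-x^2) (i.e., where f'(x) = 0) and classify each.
f'(x) = 3*(2*x*(x - 1) - 1)*exp(-x^2)

Solve f'(x) = 0:
  f'(x) = (6*x^2 - 6*x - 3)·exp(-x^2) and exp(-x^2) > 0 for every x, so f'(x) = 0 ⇔ 6*x^2 - 6*x - 3 = 0.
  Factor: 6*x^2 - 6*x - 3 = 3*(2*x^2 - 2*x - 1); 2*x^2 - 2*x - 1 = 0 has no rational roots; quadratic formula: x = (2 ± √12)/4.
  ⇒ x = 1/2 - sqrt(3)/2 ≈ -0.3660, 1/2 + sqrt(3)/2 ≈ 1.3660

f''(x) = 6*(2*x^2*(1 - x) + 3*x - 1)*exp(-x^2)
Second-derivative test at each critical point:
  f''(-0.3660) = -9.0892 < 0 → local maximum
  f''(1.3660) = 1.6081 > 0 → local minimum

Critical points: x = 1/2 - sqrt(3)/2 ≈ -0.3660 (local maximum); x = 1/2 + sqrt(3)/2 ≈ 1.3660 (local minimum)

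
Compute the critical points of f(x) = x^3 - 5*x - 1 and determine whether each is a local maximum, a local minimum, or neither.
f'(x) = 3*x^2 - 5

Solve f'(x) = 0:
  3*x^2 - 5 = 0 has no rational roots; quadratic formula: x = (0 ± √60)/6.
  ⇒ x = -sqrt(15)/3 ≈ -1.2910, sqrt(15)/3 ≈ 1.2910

f''(x) = 6*x
Second-derivative test at each critical point:
  f''(-1.2910) = -7.7460 < 0 → local maximum
  f''(1.2910) = 7.7460 > 0 → local minimum

Critical points: x = -sqrt(15)/3 ≈ -1.2910 (local maximum); x = sqrt(15)/3 ≈ 1.2910 (local minimum)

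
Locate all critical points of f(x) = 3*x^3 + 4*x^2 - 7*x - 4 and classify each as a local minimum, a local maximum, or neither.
f'(x) = 9*x^2 + 8*x - 7

Solve f'(x) = 0:
  9*x^2 + 8*x - 7 = 0 has no rational roots; quadratic formula: x = (-8 ± √316)/18.
  ⇒ x = -sqrt(79)/9 - 4/9 ≈ -1.4320, -4/9 + sqrt(79)/9 ≈ 0.5431

f''(x) = 18*x + 8
Second-derivative test at each critical point:
  f''(-1.4320) = -17.7764 < 0 → local maximum
  f''(0.5431) = 17.7764 > 0 → local minimum

Critical points: x = -sqrt(79)/9 - 4/9 ≈ -1.4320 (local maximum); x = -4/9 + sqrt(79)/9 ≈ 0.5431 (local minimum)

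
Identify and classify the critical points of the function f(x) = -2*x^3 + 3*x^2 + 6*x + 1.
f'(x) = -6*x^2 + 6*x + 6

Solve f'(x) = 0:
  Factor: -6*x^2 + 6*x + 6 = -6*(x^2 - x - 1); x^2 - x - 1 = 0 has no rational roots; quadratic formula: x = (1 ± √5)/2.
  ⇒ x = 1/2 - sqrt(5)/2 ≈ -0.6180, 1/2 + sqrt(5)/2 ≈ 1.6180

f''(x) = 6 - 12*x
Second-derivative test at each critical point:
  f''(-0.6180) = 13.4164 > 0 → local minimum
  f''(1.6180) = -13.4164 < 0 → local maximum

Critical points: x = 1/2 - sqrt(5)/2 ≈ -0.6180 (local minimum); x = 1/2 + sqrt(5)/2 ≈ 1.6180 (local maximum)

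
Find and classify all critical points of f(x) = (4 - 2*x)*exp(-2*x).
f'(x) = 2*(2*x - 5)*exp(-2*x)

Solve f'(x) = 0:
  f'(x) = (4*x - 10)·exp(-2*x) and exp(-2*x) > 0 for every x, so f'(x) = 0 ⇔ 4*x - 10 = 0.
  Factor: 4*x - 10 = 2*(2*x - 5) = 0.
  ⇒ x = 5/2

f''(x) = 8*(3 - x)*exp(-2*x)
Second-derivative test at each critical point:
  f''(5/2) = 0.0270 > 0 → local minimum

Critical points: x = 5/2 (local minimum)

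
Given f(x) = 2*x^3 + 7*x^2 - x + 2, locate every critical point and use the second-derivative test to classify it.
f'(x) = 6*x^2 + 14*x - 1

Solve f'(x) = 0:
  6*x^2 + 14*x - 1 = 0 has no rational roots; quadratic formula: x = (-14 ± √220)/12.
  ⇒ x = -sqrt(55)/6 - 7/6 ≈ -2.4027, -7/6 + sqrt(55)/6 ≈ 0.0694

f''(x) = 12*x + 14
Second-derivative test at each critical point:
  f''(-2.4027) = -14.8324 < 0 → local maximum
  f''(0.0694) = 14.8324 > 0 → local minimum

Critical points: x = -sqrt(55)/6 - 7/6 ≈ -2.4027 (local maximum); x = -7/6 + sqrt(55)/6 ≈ 0.0694 (local minimum)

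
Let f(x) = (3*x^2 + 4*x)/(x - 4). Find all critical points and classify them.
f'(x) = (3*x^2 - 24*x - 16)/(x^2 - 8*x + 16)

Solve f'(x) = 0:
  f'(x) = (3*x^2 - 24*x - 16)/(x - 4)^2; the denominator is positive wherever f is defined, so f'(x) = 0 ⇔ 3*x^2 - 24*x - 16 = 0.
  3*x^2 - 24*x - 16 = 0 has no rational roots; quadratic formula: x = (24 ± √768)/6.
  ⇒ x = 4 - 8*sqrt(3)/3 ≈ -0.6188, 4 + 8*sqrt(3)/3 ≈ 8.6188

f''(x) = 128/(x^3 - 12*x^2 + 48*x - 64)
Second-derivative test at each critical point:
  f''(-0.6188) = -1.2990 < 0 → local maximum
  f''(8.6188) = 1.2990 > 0 → local minimum

Critical points: x = 4 - 8*sqrt(3)/3 ≈ -0.6188 (local maximum); x = 4 + 8*sqrt(3)/3 ≈ 8.6188 (local minimum)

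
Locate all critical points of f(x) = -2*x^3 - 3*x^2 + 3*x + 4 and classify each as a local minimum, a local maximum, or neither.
f'(x) = -6*x^2 - 6*x + 3

Solve f'(x) = 0:
  Factor: -6*x^2 - 6*x + 3 = -3*(2*x^2 + 2*x - 1); 2*x^2 + 2*x - 1 = 0 has no rational roots; quadratic formula: x = (-2 ± √12)/4.
  ⇒ x = -sqrt(3)/2 - 1/2 ≈ -1.3660, -1/2 + sqrt(3)/2 ≈ 0.3660

f''(x) = -12*x - 6
Second-derivative test at each critical point:
  f''(-1.3660) = 10.3923 > 0 → local minimum
  f''(0.3660) = -10.3923 < 0 → local maximum

Critical points: x = -sqrt(3)/2 - 1/2 ≈ -1.3660 (local minimum); x = -1/2 + sqrt(3)/2 ≈ 0.3660 (local maximum)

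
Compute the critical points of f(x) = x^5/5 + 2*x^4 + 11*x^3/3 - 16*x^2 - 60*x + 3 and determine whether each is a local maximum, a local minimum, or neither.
f'(x) = x^4 + 8*x^3 + 11*x^2 - 32*x - 60

Solve f'(x) = 0:
  Factor: x^4 + 8*x^3 + 11*x^2 - 32*x - 60 = (x - 2)*(x + 2)*(x + 3)*(x + 5) = 0.
  ⇒ x = -5, -3, -2, 2

f''(x) = 4*x^3 + 24*x^2 + 22*x - 32
Second-derivative test at each critical point:
  f''(-5) = -42 < 0 → local maximum
  f''(-3) = 10 > 0 → local minimum
  f''(-2) = -12 < 0 → local maximum
  f''(2) = 140 > 0 → local minimum

Critical points: x = -5 (local maximum); x = -3 (local minimum); x = -2 (local maximum); x = 2 (local minimum)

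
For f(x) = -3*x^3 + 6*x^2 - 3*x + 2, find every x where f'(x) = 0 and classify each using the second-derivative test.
f'(x) = -9*x^2 + 12*x - 3

Solve f'(x) = 0:
  Factor: -9*x^2 + 12*x - 3 = -3*(x - 1)*(3*x - 1) = 0.
  ⇒ x = 1/3, 1

f''(x) = 12 - 18*x
Second-derivative test at each critical point:
  f''(1/3) = 6 > 0 → local minimum
  f''(1) = -6 < 0 → local maximum

Critical points: x = 1/3 (local minimum); x = 1 (local maximum)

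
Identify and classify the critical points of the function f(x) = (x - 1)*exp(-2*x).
f'(x) = (3 - 2*x)*exp(-2*x)

Solve f'(x) = 0:
  f'(x) = (3 - 2*x)·exp(-2*x) and exp(-2*x) > 0 for every x, so f'(x) = 0 ⇔ 3 - 2*x = 0.
  3 - 2*x = 0.
  ⇒ x = 3/2

f''(x) = 4*(x - 2)*exp(-2*x)
Second-derivative test at each critical point:
  f''(3/2) = -0.0996 < 0 → local maximum

Critical points: x = 3/2 (local maximum)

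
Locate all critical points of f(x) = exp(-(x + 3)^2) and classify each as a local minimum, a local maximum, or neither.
f'(x) = 2*(-x - 3)*exp(-(x + 3)^2)

Solve f'(x) = 0:
  f'(x) = (-2*x - 6)·exp(-(x + 3)^2) and exp(-(x + 3)^2) > 0 for every x, so f'(x) = 0 ⇔ -2*x - 6 = 0.
  Factor: -2*x - 6 = -2*(x + 3) = 0.
  ⇒ x = -3

f''(x) = 2*(2*(x + 3)^2 - 1)*exp(-(x + 3)^2)
Second-derivative test at each critical point:
  f''(-3) = -2 < 0 → local maximum

Critical points: x = -3 (local maximum)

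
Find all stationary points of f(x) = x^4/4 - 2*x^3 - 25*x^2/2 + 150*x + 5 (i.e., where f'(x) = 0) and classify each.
f'(x) = x^3 - 6*x^2 - 25*x + 150

Solve f'(x) = 0:
  Factor: x^3 - 6*x^2 - 25*x + 150 = (x - 6)*(x - 5)*(x + 5) = 0.
  ⇒ x = -5, 5, 6

f''(x) = 3*x^2 - 12*x - 25
Second-derivative test at each critical point:
  f''(-5) = 110 > 0 → local minimum
  f''(5) = -10 < 0 → local maximum
  f''(6) = 11 > 0 → local minimum

Critical points: x = -5 (local minimum); x = 5 (local maximum); x = 6 (local minimum)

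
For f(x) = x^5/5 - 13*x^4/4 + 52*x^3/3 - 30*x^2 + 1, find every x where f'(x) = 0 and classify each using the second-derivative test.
f'(x) = x*(x^3 - 13*x^2 + 52*x - 60)

Solve f'(x) = 0:
  Factor: x^4 - 13*x^3 + 52*x^2 - 60*x = x*(x - 6)*(x - 5)*(x - 2) = 0.
  ⇒ x = 0, 2, 5, 6

f''(x) = 4*x^3 - 39*x^2 + 104*x - 60
Second-derivative test at each critical point:
  f''(0) = -60 < 0 → local maximum
  f''(2) = 24 > 0 → local minimum
  f''(5) = -15 < 0 → local maximum
  f''(6) = 24 > 0 → local minimum

Critical points: x = 0 (local maximum); x = 2 (local minimum); x = 5 (local maximum); x = 6 (local minimum)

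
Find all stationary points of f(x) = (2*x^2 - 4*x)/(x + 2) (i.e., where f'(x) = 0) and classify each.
f'(x) = 2*(x^2 + 4*x - 4)/(x^2 + 4*x + 4)

Solve f'(x) = 0:
  f'(x) = 2*(x^2 + 4*x - 4)/(x + 2)^2; the denominator is positive wherever f is defined, so f'(x) = 0 ⇔ 2*x^2 + 8*x - 8 = 0.
  Factor: 2*x^2 + 8*x - 8 = 2*(x^2 + 4*x - 4); x^2 + 4*x - 4 = 0 has no rational roots; quadratic formula: x = (-4 ± √32)/2.
  ⇒ x = -2*sqrt(2) - 2 ≈ -4.8284, -2 + 2*sqrt(2) ≈ 0.8284

f''(x) = 32/(x^3 + 6*x^2 + 12*x + 8)
Second-derivative test at each critical point:
  f''(-4.8284) = -1.4142 < 0 → local maximum
  f''(0.8284) = 1.4142 > 0 → local minimum

Critical points: x = -2*sqrt(2) - 2 ≈ -4.8284 (local maximum); x = -2 + 2*sqrt(2) ≈ 0.8284 (local minimum)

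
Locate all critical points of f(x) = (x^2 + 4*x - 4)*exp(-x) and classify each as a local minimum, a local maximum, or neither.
f'(x) = (-x^2 - 2*x + 8)*exp(-x)

Solve f'(x) = 0:
  f'(x) = (-x^2 - 2*x + 8)·exp(-x) and exp(-x) > 0 for every x, so f'(x) = 0 ⇔ -x^2 - 2*x + 8 = 0.
  Factor: -x^2 - 2*x + 8 = -(x - 2)*(x + 4) = 0.
  ⇒ x = -4, 2

f''(x) = (x^2 - 10)*exp(-x)
Second-derivative test at each critical point:
  f''(-4) = 327.5889 > 0 → local minimum
  f''(2) = -0.8120 < 0 → local maximum

Critical points: x = -4 (local minimum); x = 2 (local maximum)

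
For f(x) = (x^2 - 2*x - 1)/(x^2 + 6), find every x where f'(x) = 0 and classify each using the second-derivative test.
f'(x) = 2*(x^2 + 7*x - 6)/(x^4 + 12*x^2 + 36)

Solve f'(x) = 0:
  f'(x) = 2*(x^2 + 7*x - 6)/(x^2 + 6)^2; the denominator is positive wherever f is defined, so f'(x) = 0 ⇔ 2*x^2 + 14*x - 12 = 0.
  Factor: 2*x^2 + 14*x - 12 = 2*(x^2 + 7*x - 6); x^2 + 7*x - 6 = 0 has no rational roots; quadratic formula: x = (-7 ± √73)/2.
  ⇒ x = -sqrt(73)/2 - 7/2 ≈ -7.7720, -7/2 + sqrt(73)/2 ≈ 0.7720

f''(x) = 2*(-2*x^3 - 21*x^2 + 36*x + 42)/(x^6 + 18*x^4 + 108*x^2 + 216)
Second-derivative test at each critical point:
  f''(-7.7720) = -0.0039 < 0 → local maximum
  f''(0.7720) = 0.3928 > 0 → local minimum

Critical points: x = -sqrt(73)/2 - 7/2 ≈ -7.7720 (local maximum); x = -7/2 + sqrt(73)/2 ≈ 0.7720 (local minimum)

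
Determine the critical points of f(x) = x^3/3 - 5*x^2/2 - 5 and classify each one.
f'(x) = x*(x - 5)

Solve f'(x) = 0:
  Factor: x^2 - 5*x = x*(x - 5) = 0.
  ⇒ x = 0, 5

f''(x) = 2*x - 5
Second-derivative test at each critical point:
  f''(0) = -5 < 0 → local maximum
  f''(5) = 5 > 0 → local minimum

Critical points: x = 0 (local maximum); x = 5 (local minimum)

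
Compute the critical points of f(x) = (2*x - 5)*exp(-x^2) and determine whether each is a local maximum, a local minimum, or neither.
f'(x) = 2*(-x*(2*x - 5) + 1)*exp(-x^2)

Solve f'(x) = 0:
  f'(x) = (-4*x^2 + 10*x + 2)·exp(-x^2) and exp(-x^2) > 0 for every x, so f'(x) = 0 ⇔ -4*x^2 + 10*x + 2 = 0.
  Factor: -4*x^2 + 10*x + 2 = -2*(2*x^2 - 5*x - 1); 2*x^2 - 5*x - 1 = 0 has no rational roots; quadratic formula: x = (5 ± √33)/4.
  ⇒ x = 5/4 - sqrt(33)/4 ≈ -0.1861, 5/4 + sqrt(33)/4 ≈ 2.6861

f''(x) = 2*(2*x^2*(2*x - 5) - 6*x + 5)*exp(-x^2)
Second-derivative test at each critical point:
  f''(-0.1861) = 11.0979 > 0 → local minimum
  f''(2.6861) = -0.0084 < 0 → local maximum

Critical points: x = 5/4 - sqrt(33)/4 ≈ -0.1861 (local minimum); x = 5/4 + sqrt(33)/4 ≈ 2.6861 (local maximum)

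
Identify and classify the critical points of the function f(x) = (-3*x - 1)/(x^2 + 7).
f'(x) = (3*x^2 + 2*x - 21)/(x^4 + 14*x^2 + 49)

Solve f'(x) = 0:
  f'(x) = (x + 3)*(3*x - 7)/(x^2 + 7)^2; the denominator is positive wherever f is defined, so f'(x) = 0 ⇔ 3*x^2 + 2*x - 21 = 0.
  Factor: 3*x^2 + 2*x - 21 = (x + 3)*(3*x - 7) = 0.
  ⇒ x = -3, 7/3

f''(x) = 2*(-4*x^2*(3*x + 1) + (9*x + 1)*(x^2 + 7))/(x^2 + 7)^3
Second-derivative test at each critical point:
  f''(-3) = -1/16 < 0 → local maximum
  f''(7/3) = 81/784 > 0 → local minimum

Critical points: x = -3 (local maximum); x = 7/3 (local minimum)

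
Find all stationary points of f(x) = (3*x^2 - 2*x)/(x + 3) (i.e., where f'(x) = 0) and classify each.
f'(x) = 3*(x^2 + 6*x - 2)/(x^2 + 6*x + 9)

Solve f'(x) = 0:
  f'(x) = 3*(x^2 + 6*x - 2)/(x + 3)^2; the denominator is positive wherever f is defined, so f'(x) = 0 ⇔ 3*x^2 + 18*x - 6 = 0.
  Factor: 3*x^2 + 18*x - 6 = 3*(x^2 + 6*x - 2); x^2 + 6*x - 2 = 0 has no rational roots; quadratic formula: x = (-6 ± √44)/2.
  ⇒ x = -sqrt(11) - 3 ≈ -6.3166, -3 + sqrt(11) ≈ 0.3166

f''(x) = 66/(x^3 + 9*x^2 + 27*x + 27)
Second-derivative test at each critical point:
  f''(-6.3166) = -1.8091 < 0 → local maximum
  f''(0.3166) = 1.8091 > 0 → local minimum

Critical points: x = -sqrt(11) - 3 ≈ -6.3166 (local maximum); x = -3 + sqrt(11) ≈ 0.3166 (local minimum)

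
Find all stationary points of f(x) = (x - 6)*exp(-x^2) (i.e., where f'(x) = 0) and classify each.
f'(x) = (-2*x*(x - 6) + 1)*exp(-x^2)

Solve f'(x) = 0:
  f'(x) = (-2*x^2 + 12*x + 1)·exp(-x^2) and exp(-x^2) > 0 for every x, so f'(x) = 0 ⇔ -2*x^2 + 12*x + 1 = 0.
  2*x^2 - 12*x - 1 = 0 has no rational roots; quadratic formula: x = (12 ± √152)/4.
  ⇒ x = 3 - sqrt(38)/2 ≈ -0.0822, 3 + sqrt(38)/2 ≈ 6.0822

f''(x) = 2*(2*x^2*(x - 6) - 3*x + 6)*exp(-x^2)
Second-derivative test at each critical point:
  f''(-0.0822) = 12.2458 > 0 → local minimum
  f''(6.0822) = -1.059e-15 < 0 → local maximum

Critical points: x = 3 - sqrt(38)/2 ≈ -0.0822 (local minimum); x = 3 + sqrt(38)/2 ≈ 6.0822 (local maximum)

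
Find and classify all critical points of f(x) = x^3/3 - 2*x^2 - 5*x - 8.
f'(x) = x^2 - 4*x - 5

Solve f'(x) = 0:
  Factor: x^2 - 4*x - 5 = (x - 5)*(x + 1) = 0.
  ⇒ x = -1, 5

f''(x) = 2*x - 4
Second-derivative test at each critical point:
  f''(-1) = -6 < 0 → local maximum
  f''(5) = 6 > 0 → local minimum

Critical points: x = -1 (local maximum); x = 5 (local minimum)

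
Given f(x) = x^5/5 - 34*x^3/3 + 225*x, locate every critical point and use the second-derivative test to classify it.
f'(x) = x^4 - 34*x^2 + 225

Solve f'(x) = 0:
  Factor: x^4 - 34*x^2 + 225 = (x - 5)*(x - 3)*(x + 3)*(x + 5) = 0.
  ⇒ x = -5, -3, 3, 5

f''(x) = 4*x*(x^2 - 17)
Second-derivative test at each critical point:
  f''(-5) = -160 < 0 → local maximum
  f''(-3) = 96 > 0 → local minimum
  f''(3) = -96 < 0 → local maximum
  f''(5) = 160 > 0 → local minimum

Critical points: x = -5 (local maximum); x = -3 (local minimum); x = 3 (local maximum); x = 5 (local minimum)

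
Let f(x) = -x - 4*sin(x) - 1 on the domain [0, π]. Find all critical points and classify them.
f'(x) = -4*cos(x) - 1

Solve f'(x) = 0 on [0, π]:
  f'(x) = 0 ⇔ cos(x) = -1/4, i.e. x = ±arccos(-1/4) + 2nπ; keep the solutions lying in [0, π].
  ⇒ x = acos(-1/4) ≈ 1.8235

f''(x) = 4*sin(x)
Second-derivative test at each critical point:
  f''(1.8235) = 3.8730 > 0 → local minimum

Critical points: x = acos(-1/4) ≈ 1.8235 (local minimum)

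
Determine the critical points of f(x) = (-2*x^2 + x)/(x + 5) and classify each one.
f'(x) = (-2*x^2 - 20*x + 5)/(x^2 + 10*x + 25)

Solve f'(x) = 0:
  f'(x) = -(2*x^2 + 20*x - 5)/(x + 5)^2; the denominator is positive wherever f is defined, so f'(x) = 0 ⇔ -2*x^2 - 20*x + 5 = 0.
  2*x^2 + 20*x - 5 = 0 has no rational roots; quadratic formula: x = (-20 ± √440)/4.
  ⇒ x = -sqrt(110)/2 - 5 ≈ -10.2440, -5 + sqrt(110)/2 ≈ 0.2440

f''(x) = -110/(x^3 + 15*x^2 + 75*x + 125)
Second-derivative test at each critical point:
  f''(-10.2440) = 0.7628 > 0 → local minimum
  f''(0.2440) = -0.7628 < 0 → local maximum

Critical points: x = -sqrt(110)/2 - 5 ≈ -10.2440 (local minimum); x = -5 + sqrt(110)/2 ≈ 0.2440 (local maximum)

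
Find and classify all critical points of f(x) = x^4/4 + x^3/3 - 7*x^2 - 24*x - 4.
f'(x) = x^3 + x^2 - 14*x - 24

Solve f'(x) = 0:
  Factor: x^3 + x^2 - 14*x - 24 = (x - 4)*(x + 2)*(x + 3) = 0.
  ⇒ x = -3, -2, 4

f''(x) = 3*x^2 + 2*x - 14
Second-derivative test at each critical point:
  f''(-3) = 7 > 0 → local minimum
  f''(-2) = -6 < 0 → local maximum
  f''(4) = 42 > 0 → local minimum

Critical points: x = -3 (local minimum); x = -2 (local maximum); x = 4 (local minimum)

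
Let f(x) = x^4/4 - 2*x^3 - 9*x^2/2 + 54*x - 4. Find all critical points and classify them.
f'(x) = x^3 - 6*x^2 - 9*x + 54

Solve f'(x) = 0:
  Factor: x^3 - 6*x^2 - 9*x + 54 = (x - 6)*(x - 3)*(x + 3) = 0.
  ⇒ x = -3, 3, 6

f''(x) = 3*x^2 - 12*x - 9
Second-derivative test at each critical point:
  f''(-3) = 54 > 0 → local minimum
  f''(3) = -18 < 0 → local maximum
  f''(6) = 27 > 0 → local minimum

Critical points: x = -3 (local minimum); x = 3 (local maximum); x = 6 (local minimum)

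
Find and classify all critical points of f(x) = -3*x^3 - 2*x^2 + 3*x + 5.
f'(x) = -9*x^2 - 4*x + 3

Solve f'(x) = 0:
  9*x^2 + 4*x - 3 = 0 has no rational roots; quadratic formula: x = (-4 ± √124)/18.
  ⇒ x = -sqrt(31)/9 - 2/9 ≈ -0.8409, -2/9 + sqrt(31)/9 ≈ 0.3964

f''(x) = -18*x - 4
Second-derivative test at each critical point:
  f''(-0.8409) = 11.1355 > 0 → local minimum
  f''(0.3964) = -11.1355 < 0 → local maximum

Critical points: x = -sqrt(31)/9 - 2/9 ≈ -0.8409 (local minimum); x = -2/9 + sqrt(31)/9 ≈ 0.3964 (local maximum)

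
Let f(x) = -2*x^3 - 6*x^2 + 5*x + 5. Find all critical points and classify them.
f'(x) = -6*x^2 - 12*x + 5

Solve f'(x) = 0:
  6*x^2 + 12*x - 5 = 0 has no rational roots; quadratic formula: x = (-12 ± √264)/12.
  ⇒ x = -sqrt(66)/6 - 1 ≈ -2.3540, -1 + sqrt(66)/6 ≈ 0.3540

f''(x) = -12*x - 12
Second-derivative test at each critical point:
  f''(-2.3540) = 16.2481 > 0 → local minimum
  f''(0.3540) = -16.2481 < 0 → local maximum

Critical points: x = -sqrt(66)/6 - 1 ≈ -2.3540 (local minimum); x = -1 + sqrt(66)/6 ≈ 0.3540 (local maximum)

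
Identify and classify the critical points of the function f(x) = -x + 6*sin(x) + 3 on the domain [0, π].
f'(x) = 6*cos(x) - 1

Solve f'(x) = 0 on [0, π]:
  f'(x) = 0 ⇔ cos(x) = 1/6, i.e. x = ±arccos(1/6) + 2nπ; keep the solutions lying in [0, π].
  ⇒ x = acos(1/6) ≈ 1.4033

f''(x) = -6*sin(x)
Second-derivative test at each critical point:
  f''(1.4033) = -5.9161 < 0 → local maximum

Critical points: x = acos(1/6) ≈ 1.4033 (local maximum)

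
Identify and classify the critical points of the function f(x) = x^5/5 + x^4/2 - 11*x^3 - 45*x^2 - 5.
f'(x) = x*(x^3 + 2*x^2 - 33*x - 90)

Solve f'(x) = 0:
  Factor: x^4 + 2*x^3 - 33*x^2 - 90*x = x*(x - 6)*(x + 3)*(x + 5) = 0.
  ⇒ x = -5, -3, 0, 6

f''(x) = 4*x^3 + 6*x^2 - 66*x - 90
Second-derivative test at each critical point:
  f''(-5) = -110 < 0 → local maximum
  f''(-3) = 54 > 0 → local minimum
  f''(0) = -90 < 0 → local maximum
  f''(6) = 594 > 0 → local minimum

Critical points: x = -5 (local maximum); x = -3 (local minimum); x = 0 (local maximum); x = 6 (local minimum)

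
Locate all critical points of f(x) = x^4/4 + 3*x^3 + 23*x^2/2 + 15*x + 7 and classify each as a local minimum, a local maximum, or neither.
f'(x) = x^3 + 9*x^2 + 23*x + 15

Solve f'(x) = 0:
  Factor: x^3 + 9*x^2 + 23*x + 15 = (x + 1)*(x + 3)*(x + 5) = 0.
  ⇒ x = -5, -3, -1

f''(x) = 3*x^2 + 18*x + 23
Second-derivative test at each critical point:
  f''(-5) = 8 > 0 → local minimum
  f''(-3) = -4 < 0 → local maximum
  f''(-1) = 8 > 0 → local minimum

Critical points: x = -5 (local minimum); x = -3 (local maximum); x = -1 (local minimum)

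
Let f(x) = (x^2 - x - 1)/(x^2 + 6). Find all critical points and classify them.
f'(x) = (x^2 + 14*x - 6)/(x^4 + 12*x^2 + 36)

Solve f'(x) = 0:
  f'(x) = (x^2 + 14*x - 6)/(x^2 + 6)^2; the denominator is positive wherever f is defined, so f'(x) = 0 ⇔ x^2 + 14*x - 6 = 0.
  x^2 + 14*x - 6 = 0 has no rational roots; quadratic formula: x = (-14 ± √220)/2.
  ⇒ x = -sqrt(55) - 7 ≈ -14.4162, -7 + sqrt(55) ≈ 0.4162

f''(x) = 2*(-x^3 - 21*x^2 + 18*x + 42)/(x^6 + 18*x^4 + 108*x^2 + 216)
Second-derivative test at each critical point:
  f''(-14.4162) = -3.244e-04 < 0 → local maximum
  f''(0.4162) = 0.3892 > 0 → local minimum

Critical points: x = -sqrt(55) - 7 ≈ -14.4162 (local maximum); x = -7 + sqrt(55) ≈ 0.4162 (local minimum)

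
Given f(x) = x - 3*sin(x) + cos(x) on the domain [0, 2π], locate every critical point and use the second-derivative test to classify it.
f'(x) = -sin(x) - 3*cos(x) + 1

Solve f'(x) = 0 on [0, 2π]:
  f'(x) = 0 ⇔ -sin(x) - 3*cos(x) = -1. Write the left side as R·cos(x + φ) with R = √((-3)² + 1²) = sqrt(10), cos φ = -3*sqrt(10)/10, sin φ = sqrt(10)/10; then cos(x + φ) = -sqrt(10)/10. Solve for x and keep the solutions lying in [0, 2π].
  ⇒ x = pi/2 ≈ 1.5708, -atan(4/3) + 2*pi ≈ 5.3559

f''(x) = 3*sin(x) - cos(x)
Second-derivative test at each critical point:
  f''(1.5708) = 3 > 0 → local minimum
  f''(5.3559) = -3 < 0 → local maximum

Critical points: x = pi/2 ≈ 1.5708 (local minimum); x = -atan(4/3) + 2*pi ≈ 5.3559 (local maximum)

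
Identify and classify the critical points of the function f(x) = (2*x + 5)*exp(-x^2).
f'(x) = 2*(-x*(2*x + 5) + 1)*exp(-x^2)

Solve f'(x) = 0:
  f'(x) = (-4*x^2 - 10*x + 2)·exp(-x^2) and exp(-x^2) > 0 for every x, so f'(x) = 0 ⇔ -4*x^2 - 10*x + 2 = 0.
  Factor: -4*x^2 - 10*x + 2 = -2*(2*x^2 + 5*x - 1); 2*x^2 + 5*x - 1 = 0 has no rational roots; quadratic formula: x = (-5 ± √33)/4.
  ⇒ x = -sqrt(33)/4 - 5/4 ≈ -2.6861, -5/4 + sqrt(33)/4 ≈ 0.1861

f''(x) = 2*(2*x^2*(2*x + 5) - 6*x - 5)*exp(-x^2)
Second-derivative test at each critical point:
  f''(-2.6861) = 0.0084 > 0 → local minimum
  f''(0.1861) = -11.0979 < 0 → local maximum

Critical points: x = -sqrt(33)/4 - 5/4 ≈ -2.6861 (local minimum); x = -5/4 + sqrt(33)/4 ≈ 0.1861 (local maximum)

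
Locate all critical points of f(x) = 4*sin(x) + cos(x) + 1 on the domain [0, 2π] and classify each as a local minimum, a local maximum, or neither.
f'(x) = -sin(x) + 4*cos(x)

Solve f'(x) = 0 on [0, 2π]:
  f'(x) = 0 ⇔ 4*cos(x) = sin(x) ⇔ tan(x) = 4, i.e. x = arctan(4) + nπ; keep the solutions lying in [0, 2π].
  ⇒ x = atan(4) ≈ 1.3258, atan(4) + pi ≈ 4.4674

f''(x) = -4*sin(x) - cos(x)
Second-derivative test at each critical point:
  f''(1.3258) = -4.1231 < 0 → local maximum
  f''(4.4674) = 4.1231 > 0 → local minimum

Critical points: x = atan(4) ≈ 1.3258 (local maximum); x = atan(4) + pi ≈ 4.4674 (local minimum)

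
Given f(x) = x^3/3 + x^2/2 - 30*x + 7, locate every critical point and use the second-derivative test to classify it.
f'(x) = x^2 + x - 30

Solve f'(x) = 0:
  Factor: x^2 + x - 30 = (x - 5)*(x + 6) = 0.
  ⇒ x = -6, 5

f''(x) = 2*x + 1
Second-derivative test at each critical point:
  f''(-6) = -11 < 0 → local maximum
  f''(5) = 11 > 0 → local minimum

Critical points: x = -6 (local maximum); x = 5 (local minimum)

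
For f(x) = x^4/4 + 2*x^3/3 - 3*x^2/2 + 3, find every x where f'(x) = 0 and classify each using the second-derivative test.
f'(x) = x*(x^2 + 2*x - 3)

Solve f'(x) = 0:
  Factor: x^3 + 2*x^2 - 3*x = x*(x - 1)*(x + 3) = 0.
  ⇒ x = -3, 0, 1

f''(x) = 3*x^2 + 4*x - 3
Second-derivative test at each critical point:
  f''(-3) = 12 > 0 → local minimum
  f''(0) = -3 < 0 → local maximum
  f''(1) = 4 > 0 → local minimum

Critical points: x = -3 (local minimum); x = 0 (local maximum); x = 1 (local minimum)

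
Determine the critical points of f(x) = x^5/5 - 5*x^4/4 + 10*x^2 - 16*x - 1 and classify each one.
f'(x) = x^4 - 5*x^3 + 20*x - 16

Solve f'(x) = 0:
  Factor: x^4 - 5*x^3 + 20*x - 16 = (x - 4)*(x - 2)*(x - 1)*(x + 2) = 0.
  ⇒ x = -2, 1, 2, 4

f''(x) = 4*x^3 - 15*x^2 + 20
Second-derivative test at each critical point:
  f''(-2) = -72 < 0 → local maximum
  f''(1) = 9 > 0 → local minimum
  f''(2) = -8 < 0 → local maximum
  f''(4) = 36 > 0 → local minimum

Critical points: x = -2 (local maximum); x = 1 (local minimum); x = 2 (local maximum); x = 4 (local minimum)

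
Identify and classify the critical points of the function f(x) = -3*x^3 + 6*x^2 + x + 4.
f'(x) = -9*x^2 + 12*x + 1

Solve f'(x) = 0:
  9*x^2 - 12*x - 1 = 0 has no rational roots; quadratic formula: x = (12 ± √180)/18.
  ⇒ x = 2/3 - sqrt(5)/3 ≈ -0.0787, 2/3 + sqrt(5)/3 ≈ 1.4120

f''(x) = 12 - 18*x
Second-derivative test at each critical point:
  f''(-0.0787) = 13.4164 > 0 → local minimum
  f''(1.4120) = -13.4164 < 0 → local maximum

Critical points: x = 2/3 - sqrt(5)/3 ≈ -0.0787 (local minimum); x = 2/3 + sqrt(5)/3 ≈ 1.4120 (local maximum)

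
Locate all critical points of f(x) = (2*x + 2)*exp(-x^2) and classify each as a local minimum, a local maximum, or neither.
f'(x) = 2*(-2*x*(x + 1) + 1)*exp(-x^2)

Solve f'(x) = 0:
  f'(x) = (-4*x^2 - 4*x + 2)·exp(-x^2) and exp(-x^2) > 0 for every x, so f'(x) = 0 ⇔ -4*x^2 - 4*x + 2 = 0.
  Factor: -4*x^2 - 4*x + 2 = -2*(2*x^2 + 2*x - 1); 2*x^2 + 2*x - 1 = 0 has no rational roots; quadratic formula: x = (-2 ± √12)/4.
  ⇒ x = -sqrt(3)/2 - 1/2 ≈ -1.3660, -1/2 + sqrt(3)/2 ≈ 0.3660

f''(x) = 4*(2*x^2*(x + 1) - 3*x - 1)*exp(-x^2)
Second-derivative test at each critical point:
  f''(-1.3660) = 1.0721 > 0 → local minimum
  f''(0.3660) = -6.0595 < 0 → local maximum

Critical points: x = -sqrt(3)/2 - 1/2 ≈ -1.3660 (local minimum); x = -1/2 + sqrt(3)/2 ≈ 0.3660 (local maximum)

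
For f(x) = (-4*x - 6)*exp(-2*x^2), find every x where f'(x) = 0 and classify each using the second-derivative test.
f'(x) = 4*(2*x*(2*x + 3) - 1)*exp(-2*x^2)

Solve f'(x) = 0:
  f'(x) = (16*x^2 + 24*x - 4)·exp(-2*x^2) and exp(-2*x^2) > 0 for every x, so f'(x) = 0 ⇔ 16*x^2 + 24*x - 4 = 0.
  Factor: 16*x^2 + 24*x - 4 = 4*(4*x^2 + 6*x - 1); 4*x^2 + 6*x - 1 = 0 has no rational roots; quadratic formula: x = (-6 ± √52)/8.
  ⇒ x = -sqrt(13)/4 - 3/4 ≈ -1.6514, -3/4 + sqrt(13)/4 ≈ 0.1514

f''(x) = 8*(-8*x^3 - 12*x^2 + 6*x + 3)*exp(-2*x^2)
Second-derivative test at each critical point:
  f''(-1.6514) = -0.1234 < 0 → local maximum
  f''(0.1514) = 27.5521 > 0 → local minimum

Critical points: x = -sqrt(13)/4 - 3/4 ≈ -1.6514 (local maximum); x = -3/4 + sqrt(13)/4 ≈ 0.1514 (local minimum)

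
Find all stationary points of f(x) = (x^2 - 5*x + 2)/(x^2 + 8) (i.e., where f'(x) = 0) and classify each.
f'(x) = (5*x^2 + 12*x - 40)/(x^4 + 16*x^2 + 64)

Solve f'(x) = 0:
  f'(x) = (5*x^2 + 12*x - 40)/(x^2 + 8)^2; the denominator is positive wherever f is defined, so f'(x) = 0 ⇔ 5*x^2 + 12*x - 40 = 0.
  5*x^2 + 12*x - 40 = 0 has no rational roots; quadratic formula: x = (-12 ± √944)/10.
  ⇒ x = -2*sqrt(59)/5 - 6/5 ≈ -4.2725, -6/5 + 2*sqrt(59)/5 ≈ 1.8725

f''(x) = 2*(-5*x^3 - 18*x^2 + 120*x + 48)/(x^6 + 24*x^4 + 192*x^2 + 512)
Second-derivative test at each critical point:
  f''(-4.2725) = -0.0446 < 0 → local maximum
  f''(1.8725) = 0.2321 > 0 → local minimum

Critical points: x = -2*sqrt(59)/5 - 6/5 ≈ -4.2725 (local maximum); x = -6/5 + 2*sqrt(59)/5 ≈ 1.8725 (local minimum)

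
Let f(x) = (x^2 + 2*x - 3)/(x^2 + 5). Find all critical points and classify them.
f'(x) = 2*(-x^2 + 8*x + 5)/(x^4 + 10*x^2 + 25)

Solve f'(x) = 0:
  f'(x) = -2*(x^2 - 8*x - 5)/(x^2 + 5)^2; the denominator is positive wherever f is defined, so f'(x) = 0 ⇔ -2*x^2 + 16*x + 10 = 0.
  Factor: -2*x^2 + 16*x + 10 = -2*(x^2 - 8*x - 5); x^2 - 8*x - 5 = 0 has no rational roots; quadratic formula: x = (8 ± √84)/2.
  ⇒ x = 4 - sqrt(21) ≈ -0.5826, 4 + sqrt(21) ≈ 8.5826

f''(x) = 4*(x^3 - 12*x^2 - 15*x + 20)/(x^6 + 15*x^4 + 75*x^2 + 125)
Second-derivative test at each critical point:
  f''(-0.5826) = 0.6430 > 0 → local minimum
  f''(8.5826) = -0.0030 < 0 → local maximum

Critical points: x = 4 - sqrt(21) ≈ -0.5826 (local minimum); x = 4 + sqrt(21) ≈ 8.5826 (local maximum)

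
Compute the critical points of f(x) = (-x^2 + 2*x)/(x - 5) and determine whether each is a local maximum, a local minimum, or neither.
f'(x) = (-x^2 + 10*x - 10)/(x^2 - 10*x + 25)

Solve f'(x) = 0:
  f'(x) = -(x^2 - 10*x + 10)/(x - 5)^2; the denominator is positive wherever f is defined, so f'(x) = 0 ⇔ -x^2 + 10*x - 10 = 0.
  x^2 - 10*x + 10 = 0 has no rational roots; quadratic formula: x = (10 ± √60)/2.
  ⇒ x = 5 - sqrt(15) ≈ 1.1270, sqrt(15) + 5 ≈ 8.8730

f''(x) = -30/(x^3 - 15*x^2 + 75*x - 125)
Second-derivative test at each critical point:
  f''(1.1270) = 0.5164 > 0 → local minimum
  f''(8.8730) = -0.5164 < 0 → local maximum

Critical points: x = 5 - sqrt(15) ≈ 1.1270 (local minimum); x = sqrt(15) + 5 ≈ 8.8730 (local maximum)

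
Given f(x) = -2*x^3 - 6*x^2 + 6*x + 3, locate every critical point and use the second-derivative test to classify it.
f'(x) = -6*x^2 - 12*x + 6

Solve f'(x) = 0:
  Factor: -6*x^2 - 12*x + 6 = -6*(x^2 + 2*x - 1); x^2 + 2*x - 1 = 0 has no rational roots; quadratic formula: x = (-2 ± √8)/2.
  ⇒ x = -sqrt(2) - 1 ≈ -2.4142, -1 + sqrt(2) ≈ 0.4142

f''(x) = -12*x - 12
Second-derivative test at each critical point:
  f''(-2.4142) = 16.9706 > 0 → local minimum
  f''(0.4142) = -16.9706 < 0 → local maximum

Critical points: x = -sqrt(2) - 1 ≈ -2.4142 (local minimum); x = -1 + sqrt(2) ≈ 0.4142 (local maximum)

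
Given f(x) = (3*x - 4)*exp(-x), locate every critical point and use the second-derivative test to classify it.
f'(x) = (7 - 3*x)*exp(-x)

Solve f'(x) = 0:
  f'(x) = (7 - 3*x)·exp(-x) and exp(-x) > 0 for every x, so f'(x) = 0 ⇔ 7 - 3*x = 0.
  7 - 3*x = 0.
  ⇒ x = 7/3

f''(x) = (3*x - 10)*exp(-x)
Second-derivative test at each critical point:
  f''(7/3) = -0.2909 < 0 → local maximum

Critical points: x = 7/3 (local maximum)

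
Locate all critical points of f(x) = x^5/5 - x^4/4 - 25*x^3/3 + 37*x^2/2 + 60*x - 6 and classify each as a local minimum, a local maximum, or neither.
f'(x) = x^4 - x^3 - 25*x^2 + 37*x + 60

Solve f'(x) = 0:
  Factor: x^4 - x^3 - 25*x^2 + 37*x + 60 = (x - 4)*(x - 3)*(x + 1)*(x + 5) = 0.
  ⇒ x = -5, -1, 3, 4

f''(x) = 4*x^3 - 3*x^2 - 50*x + 37
Second-derivative test at each critical point:
  f''(-5) = -288 < 0 → local maximum
  f''(-1) = 80 > 0 → local minimum
  f''(3) = -32 < 0 → local maximum
  f''(4) = 45 > 0 → local minimum

Critical points: x = -5 (local maximum); x = -1 (local minimum); x = 3 (local maximum); x = 4 (local minimum)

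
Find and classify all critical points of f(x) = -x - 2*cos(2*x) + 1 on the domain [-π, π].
f'(x) = 4*sin(2*x) - 1

Solve f'(x) = 0 on [-π, π]:
  f'(x) = 0 ⇔ sin(2*x) = 1/4, i.e. 2*x = arcsin(1/4) + 2nπ or 2*x = π − arcsin(1/4) + 2nπ; keep the solutions lying in [-π, π].
  ⇒ x = -pi + asin(1/4)/2 ≈ -3.0153, -pi/2 - asin(1/4)/2 ≈ -1.6971, asin(1/4)/2 ≈ 0.1263, -asin(1/4)/2 + pi/2 ≈ 1.4445

f''(x) = 8*cos(2*x)
Second-derivative test at each critical point:
  f''(-3.0153) = 7.7460 > 0 → local minimum
  f''(-1.6971) = -7.7460 < 0 → local maximum
  f''(0.1263) = 7.7460 > 0 → local minimum
  f''(1.4445) = -7.7460 < 0 → local maximum

Critical points: x = -pi + asin(1/4)/2 ≈ -3.0153 (local minimum); x = -pi/2 - asin(1/4)/2 ≈ -1.6971 (local maximum); x = asin(1/4)/2 ≈ 0.1263 (local minimum); x = -asin(1/4)/2 + pi/2 ≈ 1.4445 (local maximum)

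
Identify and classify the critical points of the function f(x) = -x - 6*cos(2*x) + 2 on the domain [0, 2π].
f'(x) = 12*sin(2*x) - 1

Solve f'(x) = 0 on [0, 2π]:
  f'(x) = 0 ⇔ sin(2*x) = 1/12, i.e. 2*x = arcsin(1/12) + 2nπ or 2*x = π − arcsin(1/12) + 2nπ; keep the solutions lying in [0, 2π].
  ⇒ x = asin(1/12)/2 ≈ 0.0417, -asin(1/12)/2 + pi/2 ≈ 1.5291, asin(1/12)/2 + pi ≈ 3.1833, -asin(1/12)/2 + 3*pi/2 ≈ 4.6707

f''(x) = 24*cos(2*x)
Second-derivative test at each critical point:
  f''(0.0417) = 23.9165 > 0 → local minimum
  f''(1.5291) = -23.9165 < 0 → local maximum
  f''(3.1833) = 23.9165 > 0 → local minimum
  f''(4.6707) = -23.9165 < 0 → local maximum

Critical points: x = asin(1/12)/2 ≈ 0.0417 (local minimum); x = -asin(1/12)/2 + pi/2 ≈ 1.5291 (local maximum); x = asin(1/12)/2 + pi ≈ 3.1833 (local minimum); x = -asin(1/12)/2 + 3*pi/2 ≈ 4.6707 (local maximum)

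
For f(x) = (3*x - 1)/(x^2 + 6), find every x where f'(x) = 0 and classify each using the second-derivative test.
f'(x) = (-3*x^2 + 2*x + 18)/(x^4 + 12*x^2 + 36)

Solve f'(x) = 0:
  f'(x) = -(3*x^2 - 2*x - 18)/(x^2 + 6)^2; the denominator is positive wherever f is defined, so f'(x) = 0 ⇔ -3*x^2 + 2*x + 18 = 0.
  3*x^2 - 2*x - 18 = 0 has no rational roots; quadratic formula: x = (2 ± √220)/6.
  ⇒ x = 1/3 - sqrt(55)/3 ≈ -2.1387, 1/3 + sqrt(55)/3 ≈ 2.8054

f''(x) = 2*(4*x^2*(3*x - 1) + (1 - 9*x)*(x^2 + 6))/(x^2 + 6)^3
Second-derivative test at each critical point:
  f''(-2.1387) = 0.1327 > 0 → local minimum
  f''(2.8054) = -0.0771 < 0 → local maximum

Critical points: x = 1/3 - sqrt(55)/3 ≈ -2.1387 (local minimum); x = 1/3 + sqrt(55)/3 ≈ 2.8054 (local maximum)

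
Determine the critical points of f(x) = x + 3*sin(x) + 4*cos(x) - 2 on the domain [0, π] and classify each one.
f'(x) = -4*sin(x) + 3*cos(x) + 1

Solve f'(x) = 0 on [0, π]:
  f'(x) = 0 ⇔ -4*sin(x) + 3*cos(x) = -1. Write the left side as R·cos(x + φ) with R = √(3² + 4²) = 5, cos φ = 3/5, sin φ = 4/5; then cos(x + φ) = -1/5. Solve for x and keep the solutions lying in [0, π].
  ⇒ x = atan((4 + 6*sqrt(6))/(-3 + 8*sqrt(6))) ≈ 0.8449

f''(x) = -3*sin(x) - 4*cos(x)
Second-derivative test at each critical point:
  f''(0.8449) = -4.8990 < 0 → local maximum

Critical points: x = atan((4 + 6*sqrt(6))/(-3 + 8*sqrt(6))) ≈ 0.8449 (local maximum)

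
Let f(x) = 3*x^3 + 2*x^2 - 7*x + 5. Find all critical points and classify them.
f'(x) = 9*x^2 + 4*x - 7

Solve f'(x) = 0:
  9*x^2 + 4*x - 7 = 0 has no rational roots; quadratic formula: x = (-4 ± √268)/18.
  ⇒ x = -sqrt(67)/9 - 2/9 ≈ -1.1317, -2/9 + sqrt(67)/9 ≈ 0.6873

f''(x) = 18*x + 4
Second-derivative test at each critical point:
  f''(-1.1317) = -16.3707 < 0 → local maximum
  f''(0.6873) = 16.3707 > 0 → local minimum

Critical points: x = -sqrt(67)/9 - 2/9 ≈ -1.1317 (local maximum); x = -2/9 + sqrt(67)/9 ≈ 0.6873 (local minimum)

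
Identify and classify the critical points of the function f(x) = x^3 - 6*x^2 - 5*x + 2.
f'(x) = 3*x^2 - 12*x - 5

Solve f'(x) = 0:
  3*x^2 - 12*x - 5 = 0 has no rational roots; quadratic formula: x = (12 ± √204)/6.
  ⇒ x = 2 - sqrt(51)/3 ≈ -0.3805, 2 + sqrt(51)/3 ≈ 4.3805

f''(x) = 6*x - 12
Second-derivative test at each critical point:
  f''(-0.3805) = -14.2829 < 0 → local maximum
  f''(4.3805) = 14.2829 > 0 → local minimum

Critical points: x = 2 - sqrt(51)/3 ≈ -0.3805 (local maximum); x = 2 + sqrt(51)/3 ≈ 4.3805 (local minimum)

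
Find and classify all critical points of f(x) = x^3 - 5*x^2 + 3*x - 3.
f'(x) = 3*x^2 - 10*x + 3

Solve f'(x) = 0:
  Factor: 3*x^2 - 10*x + 3 = (x - 3)*(3*x - 1) = 0.
  ⇒ x = 1/3, 3

f''(x) = 6*x - 10
Second-derivative test at each critical point:
  f''(1/3) = -8 < 0 → local maximum
  f''(3) = 8 > 0 → local minimum

Critical points: x = 1/3 (local maximum); x = 3 (local minimum)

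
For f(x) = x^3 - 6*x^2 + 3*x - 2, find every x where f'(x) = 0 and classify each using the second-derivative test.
f'(x) = 3*x^2 - 12*x + 3

Solve f'(x) = 0:
  Factor: 3*x^2 - 12*x + 3 = 3*(x^2 - 4*x + 1); x^2 - 4*x + 1 = 0 has no rational roots; quadratic formula: x = (4 ± √12)/2.
  ⇒ x = 2 - sqrt(3) ≈ 0.2679, sqrt(3) + 2 ≈ 3.7321

f''(x) = 6*x - 12
Second-derivative test at each critical point:
  f''(0.2679) = -10.3923 < 0 → local maximum
  f''(3.7321) = 10.3923 > 0 → local minimum

Critical points: x = 2 - sqrt(3) ≈ 0.2679 (local maximum); x = sqrt(3) + 2 ≈ 3.7321 (local minimum)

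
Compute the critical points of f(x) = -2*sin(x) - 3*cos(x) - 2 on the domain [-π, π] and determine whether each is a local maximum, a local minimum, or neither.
f'(x) = 3*sin(x) - 2*cos(x)

Solve f'(x) = 0 on [-π, π]:
  f'(x) = 0 ⇔ -2*cos(x) = -3*sin(x) ⇔ tan(x) = 2/3, i.e. x = arctan(2/3) + nπ; keep the solutions lying in [-π, π].
  ⇒ x = -pi + atan(2/3) ≈ -2.5536, atan(2/3) ≈ 0.5880

f''(x) = 2*sin(x) + 3*cos(x)
Second-derivative test at each critical point:
  f''(-2.5536) = -3.6056 < 0 → local maximum
  f''(0.5880) = 3.6056 > 0 → local minimum

Critical points: x = -pi + atan(2/3) ≈ -2.5536 (local maximum); x = atan(2/3) ≈ 0.5880 (local minimum)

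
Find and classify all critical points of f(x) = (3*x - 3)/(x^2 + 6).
f'(x) = 3*(x^2 - 2*x*(x - 1) + 6)/(x^2 + 6)^2

Solve f'(x) = 0:
  f'(x) = -3*(x^2 - 2*x - 6)/(x^2 + 6)^2; the denominator is positive wherever f is defined, so f'(x) = 0 ⇔ -3*x^2 + 6*x + 18 = 0.
  Factor: -3*x^2 + 6*x + 18 = -3*(x^2 - 2*x - 6); x^2 - 2*x - 6 = 0 has no rational roots; quadratic formula: x = (2 ± √28)/2.
  ⇒ x = 1 - sqrt(7) ≈ -1.6458, 1 + sqrt(7) ≈ 3.6458

f''(x) = 6*(4*x^2*(x - 1) + (1 - 3*x)*(x^2 + 6))/(x^2 + 6)^3
Second-derivative test at each critical point:
  f''(-1.6458) = 0.2093 > 0 → local minimum
  f''(3.6458) = -0.0427 < 0 → local maximum

Critical points: x = 1 - sqrt(7) ≈ -1.6458 (local minimum); x = 1 + sqrt(7) ≈ 3.6458 (local maximum)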